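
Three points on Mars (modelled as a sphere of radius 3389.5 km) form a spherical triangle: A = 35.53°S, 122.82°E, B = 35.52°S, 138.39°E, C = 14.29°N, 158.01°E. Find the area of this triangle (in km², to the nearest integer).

1149483 km²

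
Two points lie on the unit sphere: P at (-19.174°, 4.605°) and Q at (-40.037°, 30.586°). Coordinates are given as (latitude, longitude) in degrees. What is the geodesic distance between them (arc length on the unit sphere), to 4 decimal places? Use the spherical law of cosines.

0.5329

Let φ₁ = -0.3346 rad, φ₂ = -0.6988 rad, and Δλ = 0.4535 rad.
cos c = sin φ₁ sin φ₂ + cos φ₁ cos φ₂ cos Δλ = (-0.3284)(-0.6433) + (0.9445)(0.7656)(0.8989) = 0.86135,
so c = arccos(0.86135) = 0.53287 rad.
On the unit sphere the arc length equals the central angle: 0.5329.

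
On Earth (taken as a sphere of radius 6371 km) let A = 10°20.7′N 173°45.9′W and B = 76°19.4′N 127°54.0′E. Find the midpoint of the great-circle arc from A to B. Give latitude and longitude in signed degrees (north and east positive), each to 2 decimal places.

45.63°, 175.94°

The central angle between A and B is δ = 1.2697 rad.
With f = 0.5, the slerp weights are sin((1−f)δ)/sin δ = 0.6210 and sin(fδ)/sin δ = 0.6210.
Weighted sum of the unit vectors: (0.6210)·(-0.9779,-0.1068,0.1796) + (0.6210)·(-0.1452,0.1866,0.9716) = (-0.6975, 0.0495, 0.7149).
Converting back: φ = atan2(z, √(x²+y²)) = 45.63°, λ = atan2(y, x) = 175.94°.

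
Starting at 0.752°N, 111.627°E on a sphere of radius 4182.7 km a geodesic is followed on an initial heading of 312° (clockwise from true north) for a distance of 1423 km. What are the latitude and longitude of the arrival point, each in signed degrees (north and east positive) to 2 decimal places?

Angular distance δ = d/R = 1423/4182.7 = 0.34021 rad; initial bearing θ = 5.4454 rad.
sin φ₂ = sin φ₁ cos δ + cos φ₁ sin δ cos θ = (0.0131)(0.9427) + (0.9999)(0.3337)(0.6691) = 0.2356, so φ₂ = 13.63°.
Δλ = atan2(sin θ sin δ cos φ₁, cos δ − sin φ₁ sin φ₂) = atan2(-0.2480, 0.9396) = -14.783°.
λ₂ = 111.627° − 14.783° = 96.84°.

13.63°, 96.84°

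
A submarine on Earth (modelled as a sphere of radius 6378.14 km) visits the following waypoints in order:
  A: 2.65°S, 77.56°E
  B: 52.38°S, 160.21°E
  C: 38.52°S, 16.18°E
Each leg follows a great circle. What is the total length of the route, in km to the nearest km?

Leg A→B: central angle 1.4559 rad, distance 9286.0 km.
Leg B→C: central angle 1.4638 rad, distance 9336.5 km.
Total: 9286.0 + 9336.5 ≈ 18622 km.

18622 km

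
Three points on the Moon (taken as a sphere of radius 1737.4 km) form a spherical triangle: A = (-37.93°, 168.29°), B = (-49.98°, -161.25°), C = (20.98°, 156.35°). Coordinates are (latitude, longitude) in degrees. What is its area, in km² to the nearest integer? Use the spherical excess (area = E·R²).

Side lengths (central angles): a = 1.4008, b = 1.0467, c = 0.4324 rad; semiperimeter s = 1.4399.
By l'Huilier's theorem, tan(E/4) = √[tan(s/2) tan((s−a)/2) tan((s−b)/2) tan((s−c)/2)], giving spherical excess E = 0.1736 rad.
Area = E·R² = 0.1736 × (1737.4)² ≈ 523903 km².

523903 km²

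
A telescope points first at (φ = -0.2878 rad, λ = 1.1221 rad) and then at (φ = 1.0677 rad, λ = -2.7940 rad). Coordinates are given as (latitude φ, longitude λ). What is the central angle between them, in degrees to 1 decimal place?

125.4°

Let φ₁ = -0.2878 rad, φ₂ = 1.0677 rad, and Δλ = 2.3671 rad.
cos c = sin φ₁ sin φ₂ + cos φ₁ cos φ₂ cos Δλ = (-0.2838)(0.8761) + (0.9589)(0.4821)(-0.7148) = -0.57912,
so c = arccos(-0.57912) = 2.18844 rad.
So the angular separation is 125.4°.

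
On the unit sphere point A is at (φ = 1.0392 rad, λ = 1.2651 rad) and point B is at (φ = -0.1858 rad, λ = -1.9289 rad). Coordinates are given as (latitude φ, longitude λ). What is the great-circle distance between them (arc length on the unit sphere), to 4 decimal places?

2.2873

Let φ₁ = 1.0392 rad, φ₂ = -0.1858 rad, and Δλ = 3.0892 rad.
cos c = sin φ₁ sin φ₂ + cos φ₁ cos φ₂ cos Δλ = (0.8620)(-0.1847) + (0.5069)(0.9828)(-0.9986) = -0.65674,
so c = arccos(-0.65674) = 2.28729 rad.
On the unit sphere the arc length equals the central angle: 2.2873.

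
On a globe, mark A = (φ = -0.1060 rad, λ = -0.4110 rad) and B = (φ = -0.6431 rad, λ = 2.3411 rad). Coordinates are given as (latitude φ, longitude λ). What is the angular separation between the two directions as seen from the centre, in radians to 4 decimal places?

2.3087 rad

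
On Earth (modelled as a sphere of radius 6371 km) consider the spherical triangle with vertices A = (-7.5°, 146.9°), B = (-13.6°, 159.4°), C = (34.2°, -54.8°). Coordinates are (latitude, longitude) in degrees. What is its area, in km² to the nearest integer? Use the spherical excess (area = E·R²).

Side lengths (central angles): a = 2.4932, b = 2.5594, c = 0.2393 rad; semiperimeter s = 2.6460.
By l'Huilier's theorem, tan(E/4) = √[tan(s/2) tan((s−a)/2) tan((s−b)/2) tan((s−c)/2)], giving spherical excess E = 0.7297 rad.
Area = E·R² = 0.7297 × (6371)² ≈ 29617793 km².

29617793 km²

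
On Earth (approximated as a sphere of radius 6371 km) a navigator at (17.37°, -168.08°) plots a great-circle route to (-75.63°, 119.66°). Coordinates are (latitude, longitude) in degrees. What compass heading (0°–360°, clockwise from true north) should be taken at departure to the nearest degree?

Δλ = -72.260° = -1.2612 rad.
y = sin Δλ · cos φ₂ = (-0.9524)(0.2482) = -0.2364
x = cos φ₁ sin φ₂ − sin φ₁ cos φ₂ cos Δλ = (0.9544)(-0.9687) − (0.2985)(0.2482)(0.3047) = -0.9471
θ = atan2(y, x) = -165.99°; adding 360° gives 194°.

194°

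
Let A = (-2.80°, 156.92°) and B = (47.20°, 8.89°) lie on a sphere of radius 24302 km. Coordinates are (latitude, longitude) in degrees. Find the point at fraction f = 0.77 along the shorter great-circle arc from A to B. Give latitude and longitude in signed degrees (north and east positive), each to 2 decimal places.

62.53°, 54.19°

The central angle between A and B is δ = 2.2288 rad.
With f = 0.77, the slerp weights are sin((1−f)δ)/sin δ = 0.6199 and sin(fδ)/sin δ = 1.2506.
Weighted sum of the unit vectors: (0.6199)·(-0.9189,0.3915,-0.0488) + (1.2506)·(0.6713,0.1050,0.7337) = (0.2699, 0.3740, 0.8873).
Converting back: φ = atan2(z, √(x²+y²)) = 62.53°, λ = atan2(y, x) = 54.19°.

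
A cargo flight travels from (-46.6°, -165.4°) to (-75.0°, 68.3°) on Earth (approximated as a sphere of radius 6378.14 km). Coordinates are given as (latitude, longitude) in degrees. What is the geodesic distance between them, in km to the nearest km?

5942 km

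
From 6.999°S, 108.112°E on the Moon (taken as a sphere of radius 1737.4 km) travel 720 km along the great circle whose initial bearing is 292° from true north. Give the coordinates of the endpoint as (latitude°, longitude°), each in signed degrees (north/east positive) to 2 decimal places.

Angular distance δ = d/R = 720/1737.4 = 0.41441 rad; initial bearing θ = 5.0964 rad.
sin φ₂ = sin φ₁ cos δ + cos φ₁ sin δ cos θ = (-0.1219)(0.9154) + (0.9925)(0.4027)(0.3746) = 0.0382, so φ₂ = 2.19°.
Δλ = atan2(sin θ sin δ cos φ₁, cos δ − sin φ₁ sin φ₂) = atan2(-0.3706, 0.9200) = -21.938°.
λ₂ = 108.112° − 21.938° = 86.17°.

2.19°, 86.17°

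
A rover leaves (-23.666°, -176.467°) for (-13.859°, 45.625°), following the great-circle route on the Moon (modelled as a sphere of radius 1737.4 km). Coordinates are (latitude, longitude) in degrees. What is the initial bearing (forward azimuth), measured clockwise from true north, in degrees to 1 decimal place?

With φ₁ = -0.4130, φ₂ = -0.2419, Δλ = -2.4069 rad, the forward-azimuth formula gives
θ = atan2( sin Δλ cos φ₂ , cos φ₁ sin φ₂ − sin φ₁ cos φ₂ cos Δλ ) = atan2(-0.6508, -0.5086) = -128.01°.
Adding 360° brings this into [0°, 360°): 232.0°.

232.0°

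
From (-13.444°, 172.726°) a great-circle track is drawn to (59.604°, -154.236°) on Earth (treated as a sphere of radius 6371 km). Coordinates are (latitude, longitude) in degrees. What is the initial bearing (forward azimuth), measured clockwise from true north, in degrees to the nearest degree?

16°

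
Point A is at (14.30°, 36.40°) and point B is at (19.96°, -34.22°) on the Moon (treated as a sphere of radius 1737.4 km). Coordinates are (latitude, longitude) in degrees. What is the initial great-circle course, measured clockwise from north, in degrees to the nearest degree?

286°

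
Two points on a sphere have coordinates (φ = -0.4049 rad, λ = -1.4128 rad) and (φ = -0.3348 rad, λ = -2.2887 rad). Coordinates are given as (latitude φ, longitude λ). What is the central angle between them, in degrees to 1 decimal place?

46.7°

In radians: φ₁ = -0.4049, φ₂ = -0.3348, Δλ = -50.185° = -0.8759 rad.
Haversine: a = sin²(Δφ/2) + cos φ₁ cos φ₂ sin²(Δλ/2) = 0.0012 + (0.9191)(0.9445)(0.1798) = 0.15735.
Central angle c = 2·arcsin(√a) = 0.81579 rad.
So the angular separation is 46.7°.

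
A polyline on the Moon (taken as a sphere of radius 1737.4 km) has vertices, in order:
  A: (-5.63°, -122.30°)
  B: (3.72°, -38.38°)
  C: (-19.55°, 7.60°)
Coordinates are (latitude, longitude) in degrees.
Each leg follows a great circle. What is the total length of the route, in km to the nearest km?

4098 km

Leg A→B: central angle 1.4718 rad, distance 2557.1 km.
Leg B→C: central angle 0.8870 rad, distance 1541.0 km.
Total: 2557.1 + 1541.0 ≈ 4098 km.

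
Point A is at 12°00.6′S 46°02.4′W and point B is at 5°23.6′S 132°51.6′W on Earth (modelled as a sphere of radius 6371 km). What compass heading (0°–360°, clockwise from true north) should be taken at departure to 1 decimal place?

Δλ = -86.820° = -1.5153 rad.
y = sin Δλ · cos φ₂ = (-0.9985)(0.9956) = -0.9940
x = cos φ₁ sin φ₂ − sin φ₁ cos φ₂ cos Δλ = (0.9781)(-0.0940) − (-0.2081)(0.9956)(0.0555) = -0.0804
θ = atan2(y, x) = -94.63°; adding 360° gives 265.4°.

265.4°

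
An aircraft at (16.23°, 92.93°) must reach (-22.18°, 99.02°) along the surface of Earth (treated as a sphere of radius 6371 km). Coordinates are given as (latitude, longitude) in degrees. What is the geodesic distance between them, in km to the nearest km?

In radians: φ₁ = 0.2833, φ₂ = -0.3871, Δλ = 6.090° = 0.1063 rad.
Haversine: a = sin²(Δφ/2) + cos φ₁ cos φ₂ sin²(Δλ/2) = 0.1082 + (0.9601)(0.9260)(0.0028) = 0.11072.
Central angle c = 2·arcsin(√a) = 0.67842 rad.
Distance = R·c = 6371 × 0.6784 ≈ 4322 km.

4322 km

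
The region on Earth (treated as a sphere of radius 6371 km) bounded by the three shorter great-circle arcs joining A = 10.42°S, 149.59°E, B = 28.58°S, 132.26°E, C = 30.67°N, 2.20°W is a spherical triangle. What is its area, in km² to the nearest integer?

52214113 km²

Side lengths (central angles): a = 2.4544, b = 2.5639, c = 0.4251 rad; semiperimeter s = 2.7217.
By l'Huilier's theorem, tan(E/4) = √[tan(s/2) tan((s−a)/2) tan((s−b)/2) tan((s−c)/2)], giving spherical excess E = 1.2864 rad.
Area = E·R² = 1.2864 × (6371)² ≈ 52214113 km².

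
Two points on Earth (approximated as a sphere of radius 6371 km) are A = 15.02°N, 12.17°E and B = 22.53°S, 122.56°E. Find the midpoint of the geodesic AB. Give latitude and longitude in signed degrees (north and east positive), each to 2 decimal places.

-6.56°, 65.53°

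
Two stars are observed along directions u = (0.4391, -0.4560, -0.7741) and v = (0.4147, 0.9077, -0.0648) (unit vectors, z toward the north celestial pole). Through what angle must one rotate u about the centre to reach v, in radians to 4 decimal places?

1.7535 rad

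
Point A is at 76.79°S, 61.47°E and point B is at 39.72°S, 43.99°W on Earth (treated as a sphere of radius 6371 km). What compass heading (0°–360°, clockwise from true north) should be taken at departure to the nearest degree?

Δλ = -105.460° = -1.8406 rad.
y = sin Δλ · cos φ₂ = (-0.9638)(0.7692) = -0.7413
x = cos φ₁ sin φ₂ − sin φ₁ cos φ₂ cos Δλ = (0.2285)(-0.6390) − (-0.9735)(0.7692)(-0.2666) = -0.3456
θ = atan2(y, x) = -115.00°; adding 360° gives 245°.

245°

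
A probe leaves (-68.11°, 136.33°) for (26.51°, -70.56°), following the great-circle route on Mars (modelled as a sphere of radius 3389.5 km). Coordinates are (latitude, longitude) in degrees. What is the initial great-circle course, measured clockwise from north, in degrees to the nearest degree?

145°

Δλ = 153.110° = 2.6723 rad.
y = sin Δλ · cos φ₂ = (0.4523)(0.8949) = 0.4047
x = cos φ₁ sin φ₂ − sin φ₁ cos φ₂ cos Δλ = (0.3728)(0.4464) − (-0.9279)(0.8949)(-0.8919) = -0.5741
θ = atan2(y, x) = 144.82°, so the bearing is 145°.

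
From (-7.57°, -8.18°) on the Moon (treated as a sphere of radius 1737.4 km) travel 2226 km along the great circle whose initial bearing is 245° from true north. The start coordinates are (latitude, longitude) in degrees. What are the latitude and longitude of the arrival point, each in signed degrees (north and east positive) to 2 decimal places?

-26.05°, -83.37°

Angular distance δ = d/R = 2226/1737.4 = 1.28122 rad; initial bearing θ = 4.2761 rad.
sin φ₂ = sin φ₁ cos δ + cos φ₁ sin δ cos θ = (-0.1317)(0.2855) + (0.9913)(0.9584)(-0.4226) = -0.4391, so φ₂ = -26.05°.
Δλ = atan2(sin θ sin δ cos φ₁, cos δ − sin φ₁ sin φ₂) = atan2(-0.8610, 0.2277) = -75.187°.
λ₂ = -8.180° − 75.187° = -83.37°.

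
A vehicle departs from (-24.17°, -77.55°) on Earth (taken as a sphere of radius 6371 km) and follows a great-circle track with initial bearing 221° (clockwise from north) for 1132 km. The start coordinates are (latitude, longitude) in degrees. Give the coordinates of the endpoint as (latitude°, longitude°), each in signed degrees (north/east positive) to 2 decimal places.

Angular distance δ = d/R = 1132/6371 = 0.17768 rad; initial bearing θ = 3.8572 rad.
sin φ₂ = sin φ₁ cos δ + cos φ₁ sin δ cos θ = (-0.4094)(0.9843) + (0.9123)(0.1767)(-0.7547) = -0.5247, so φ₂ = -31.65°.
Δλ = atan2(sin θ sin δ cos φ₁, cos δ − sin φ₁ sin φ₂) = atan2(-0.1058, 0.7694) = -7.829°.
λ₂ = -77.550° − 7.829° = -85.38°.

-31.65°, -85.38°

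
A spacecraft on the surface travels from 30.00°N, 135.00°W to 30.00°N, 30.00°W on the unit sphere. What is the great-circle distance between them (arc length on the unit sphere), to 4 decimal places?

In radians: φ₁ = 0.5236, φ₂ = 0.5236, Δλ = 105.000° = 1.8326 rad.
cos c = sin φ₁ sin φ₂ + cos φ₁ cos φ₂ cos Δλ = (0.5000)(0.5000) + (0.8660)(0.8660)(-0.2588) = 0.05589,
so c = arccos(0.05589) = 1.51488 rad.
On the unit sphere the arc length equals the central angle: 1.5149.

1.5149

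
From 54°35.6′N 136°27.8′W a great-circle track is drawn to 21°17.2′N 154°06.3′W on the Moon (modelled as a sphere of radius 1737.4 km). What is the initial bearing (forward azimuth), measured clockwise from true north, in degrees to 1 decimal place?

Δλ = -17.642° = -0.3079 rad.
y = sin Δλ · cos φ₂ = (-0.3031)(0.9318) = -0.2824
x = cos φ₁ sin φ₂ − sin φ₁ cos φ₂ cos Δλ = (0.5794)(0.3630) − (0.8151)(0.9318)(0.9530) = -0.5134
θ = atan2(y, x) = -151.19°; adding 360° gives 208.8°.

208.8°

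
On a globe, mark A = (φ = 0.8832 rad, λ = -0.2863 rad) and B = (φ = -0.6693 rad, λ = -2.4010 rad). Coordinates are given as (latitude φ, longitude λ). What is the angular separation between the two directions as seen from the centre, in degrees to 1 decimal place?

With latitudes φ₁ = 50.604°, φ₂ = -38.348° and longitude difference Δλ = -121.163°:
Haversine: a = sin²(Δφ/2) + cos φ₁ cos φ₂ sin²(Δλ/2) = 0.4909 + (0.6347)(0.7843)(0.7587) = 0.86852.
Central angle c = 2·arcsin(√a) = 2.39947 rad.
So the angular separation is 137.5°.

137.5°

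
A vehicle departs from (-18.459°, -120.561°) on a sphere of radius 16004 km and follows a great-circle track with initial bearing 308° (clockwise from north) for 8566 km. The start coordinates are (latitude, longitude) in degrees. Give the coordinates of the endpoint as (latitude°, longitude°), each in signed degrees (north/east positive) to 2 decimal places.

Angular distance δ = d/R = 8566/16004 = 0.53524 rad; initial bearing θ = 5.3756 rad.
sin φ₂ = sin φ₁ cos δ + cos φ₁ sin δ cos θ = (-0.3166)(0.8601) + (0.9486)(0.5100)(0.6157) = 0.0255, so φ₂ = 1.46°.
Δλ = atan2(sin θ sin δ cos φ₁, cos δ − sin φ₁ sin φ₂) = atan2(-0.3812, 0.8682) = -23.707°.
λ₂ = -120.561° − 23.707° = -144.27°.

1.46°, -144.27°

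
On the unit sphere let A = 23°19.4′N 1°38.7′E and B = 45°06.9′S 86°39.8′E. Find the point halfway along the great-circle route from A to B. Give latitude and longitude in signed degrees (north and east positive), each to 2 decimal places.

-14.53°, 37.31°

Central angle δ = 1.7970 rad. Interpolating on the sphere with fraction f = 0.5:
P = [sin((1−f)δ)·A + sin(fδ)·B] / sin δ = 0.8028·A + 0.8028·B in Cartesian coordinates,
giving P = (0.7699, 0.5867, -0.2510), i.e. latitude -14.53°, longitude 37.31°.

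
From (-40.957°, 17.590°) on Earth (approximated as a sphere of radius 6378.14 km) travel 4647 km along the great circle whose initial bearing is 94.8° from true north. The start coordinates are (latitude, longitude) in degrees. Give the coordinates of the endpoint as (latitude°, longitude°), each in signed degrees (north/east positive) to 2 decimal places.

Angular distance δ = d/R = 4647/6378.14 = 0.72858 rad; initial bearing θ = 1.6546 rad.
sin φ₂ = sin φ₁ cos δ + cos φ₁ sin δ cos θ = (-0.6555)(0.7461) + (0.7552)(0.6658)(-0.0837) = -0.5312, so φ₂ = -32.08°.
Δλ = atan2(sin θ sin δ cos φ₁, cos δ − sin φ₁ sin φ₂) = atan2(0.5011, 0.3980) = 51.543°.
λ₂ = 17.590° + 51.543° = 69.13°.

-32.08°, 69.13°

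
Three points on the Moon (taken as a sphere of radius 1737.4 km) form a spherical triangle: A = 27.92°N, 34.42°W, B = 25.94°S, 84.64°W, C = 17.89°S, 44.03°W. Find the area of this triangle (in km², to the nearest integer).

837174 km²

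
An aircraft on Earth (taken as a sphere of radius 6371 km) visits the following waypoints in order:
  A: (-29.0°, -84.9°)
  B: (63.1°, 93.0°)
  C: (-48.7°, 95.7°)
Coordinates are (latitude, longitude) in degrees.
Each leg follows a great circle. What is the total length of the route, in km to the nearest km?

28654 km

Leg A→B: central angle 2.5460 rad, distance 16220.3 km.
Leg B→C: central angle 1.9516 rad, distance 12433.9 km.
Total: 16220.3 + 12433.9 ≈ 28654 km.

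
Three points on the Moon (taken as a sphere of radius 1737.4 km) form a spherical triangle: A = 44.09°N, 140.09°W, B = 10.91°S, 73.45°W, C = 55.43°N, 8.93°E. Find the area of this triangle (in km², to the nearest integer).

3854652 km²

Side lengths (central angles): a = 1.6529, b = 1.3454, c = 1.4223 rad; semiperimeter s = 2.2103.
By l'Huilier's theorem, tan(E/4) = √[tan(s/2) tan((s−a)/2) tan((s−b)/2) tan((s−c)/2)], giving spherical excess E = 1.2770 rad.
Area = E·R² = 1.2770 × (1737.4)² ≈ 3854652 km².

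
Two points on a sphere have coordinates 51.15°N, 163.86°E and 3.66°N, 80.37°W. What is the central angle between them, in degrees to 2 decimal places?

Let φ₁ = 0.8927 rad, φ₂ = 0.0639 rad, and Δλ = 2.0206 rad.
Haversine: a = sin²(Δφ/2) + cos φ₁ cos φ₂ sin²(Δλ/2) = 0.1621 + (0.6273)(0.9980)(0.7174) = 0.61122.
Central angle c = 2·arcsin(√a) = 1.79512 rad.
So the angular separation is 102.85°.

102.85°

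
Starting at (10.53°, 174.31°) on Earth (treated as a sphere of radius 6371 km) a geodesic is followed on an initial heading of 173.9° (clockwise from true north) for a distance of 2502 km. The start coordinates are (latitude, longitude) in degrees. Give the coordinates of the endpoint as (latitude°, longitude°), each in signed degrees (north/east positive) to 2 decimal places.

Angular distance δ = d/R = 2502/6371 = 0.39272 rad; initial bearing θ = 3.0351 rad.
sin φ₂ = sin φ₁ cos δ + cos φ₁ sin δ cos θ = (0.1828)(0.9239) + (0.9832)(0.3827)(-0.9943) = -0.2053, so φ₂ = -11.85°.
Δλ = atan2(sin θ sin δ cos φ₁, cos δ − sin φ₁ sin φ₂) = atan2(0.0400, 0.9614) = 2.381°.
λ₂ = 174.310° + 2.381° = 176.69°.

-11.85°, 176.69°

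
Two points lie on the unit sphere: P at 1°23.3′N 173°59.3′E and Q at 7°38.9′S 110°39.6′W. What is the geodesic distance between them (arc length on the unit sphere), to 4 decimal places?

1.3209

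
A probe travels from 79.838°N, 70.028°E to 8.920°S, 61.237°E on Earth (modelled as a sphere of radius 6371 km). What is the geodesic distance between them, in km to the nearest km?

9882 km

In radians: φ₁ = 1.3934, φ₂ = -0.1557, Δλ = -8.791° = -0.1534 rad.
cos c = sin φ₁ sin φ₂ + cos φ₁ cos φ₂ cos Δλ = (0.9843)(-0.1551) + (0.1764)(0.9879)(0.9883) = 0.01963,
so c = arccos(0.01963) = 1.55117 rad.
Distance = R·c = 6371 × 1.5512 ≈ 9882 km.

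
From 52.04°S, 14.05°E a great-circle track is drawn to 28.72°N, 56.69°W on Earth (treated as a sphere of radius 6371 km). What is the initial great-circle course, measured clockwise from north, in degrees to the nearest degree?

302°

Δλ = -70.740° = -1.2346 rad.
y = sin Δλ · cos φ₂ = (-0.9440)(0.8770) = -0.8279
x = cos φ₁ sin φ₂ − sin φ₁ cos φ₂ cos Δλ = (0.6151)(0.4805) − (-0.7884)(0.8770)(0.3299) = 0.5237
θ = atan2(y, x) = -57.69°; adding 360° gives 302°.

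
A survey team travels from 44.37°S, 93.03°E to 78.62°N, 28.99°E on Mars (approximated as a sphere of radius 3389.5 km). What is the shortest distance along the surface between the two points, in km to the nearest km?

7607 km

Let φ₁ = -0.7744 rad, φ₂ = 1.3722 rad, and Δλ = -1.1177 rad.
cos c = sin φ₁ sin φ₂ + cos φ₁ cos φ₂ cos Δλ = (-0.6993)(0.9803) + (0.7148)(0.1973)(0.4377) = -0.62380,
so c = arccos(-0.62380) = 2.24439 rad.
Distance = R·c = 3389.5 × 2.2444 ≈ 7607 km.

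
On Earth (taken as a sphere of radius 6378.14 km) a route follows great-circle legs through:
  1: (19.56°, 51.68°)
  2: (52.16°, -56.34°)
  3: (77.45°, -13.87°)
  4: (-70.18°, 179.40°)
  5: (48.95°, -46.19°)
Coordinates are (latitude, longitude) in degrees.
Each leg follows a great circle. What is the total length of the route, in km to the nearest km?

48594 km

Leg 1→2: central angle 1.4851 rad, distance 9472.3 km.
Leg 2→3: central angle 0.5172 rad, distance 3299.1 km.
Leg 3→4: central angle 3.0000 rad, distance 19134.5 km.
Leg 4→5: central angle 2.6165 rad, distance 16688.5 km.
Total: 9472.3 + 3299.1 + 19134.5 + 16688.5 ≈ 48594 km.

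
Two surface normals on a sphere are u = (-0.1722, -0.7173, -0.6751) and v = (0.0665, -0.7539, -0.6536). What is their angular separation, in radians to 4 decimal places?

u·v = 0.9706; |u| = 1.0000, |v| = 1.0000.
cos θ = (u·v)/(|u||v|) = 0.9706, so θ = 0.2430 rad.

0.2430 rad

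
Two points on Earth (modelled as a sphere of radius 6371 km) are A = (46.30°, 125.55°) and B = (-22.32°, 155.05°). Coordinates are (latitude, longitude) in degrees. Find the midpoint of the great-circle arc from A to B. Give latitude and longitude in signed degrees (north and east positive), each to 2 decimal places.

12.38°, 142.49°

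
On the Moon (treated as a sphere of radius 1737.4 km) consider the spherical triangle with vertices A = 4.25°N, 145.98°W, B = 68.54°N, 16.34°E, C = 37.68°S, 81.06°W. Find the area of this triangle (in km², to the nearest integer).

Side lengths (central angles): a = 2.2220, b = 1.2773, c = 1.8532 rad; semiperimeter s = 2.6763.
By l'Huilier's theorem, tan(E/4) = √[tan(s/2) tan((s−a)/2) tan((s−b)/2) tan((s−c)/2)], giving spherical excess E = 2.1572 rad.
Area = E·R² = 2.1572 × (1737.4)² ≈ 6511744 km².

6511744 km²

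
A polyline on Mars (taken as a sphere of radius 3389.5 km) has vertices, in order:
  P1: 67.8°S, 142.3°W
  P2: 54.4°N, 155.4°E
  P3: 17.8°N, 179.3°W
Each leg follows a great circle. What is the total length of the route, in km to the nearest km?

10177 km

Leg P1→P2: central angle 2.2791 rad, distance 7725.2 km.
Leg P2→P3: central angle 0.7233 rad, distance 2451.5 km.
Total: 7725.2 + 2451.5 ≈ 10177 km.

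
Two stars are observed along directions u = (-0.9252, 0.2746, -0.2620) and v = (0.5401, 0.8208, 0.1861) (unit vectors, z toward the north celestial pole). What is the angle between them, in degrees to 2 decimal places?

u·v = -0.3231; |u| = 1.0000, |v| = 1.0000.
cos θ = (u·v)/(|u||v|) = -0.3231, so θ = 108.85°.

108.85°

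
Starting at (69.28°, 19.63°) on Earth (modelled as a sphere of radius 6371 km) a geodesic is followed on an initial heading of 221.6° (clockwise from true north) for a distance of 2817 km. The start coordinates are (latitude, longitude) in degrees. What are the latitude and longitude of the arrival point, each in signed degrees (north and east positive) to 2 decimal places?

47.07°, -5.02°

Angular distance δ = d/R = 2817/6371 = 0.44216 rad; initial bearing θ = 3.8676 rad.
sin φ₂ = sin φ₁ cos δ + cos φ₁ sin δ cos θ = (0.9353)(0.9038) + (0.3538)(0.4279)(-0.7478) = 0.7322, so φ₂ = 47.07°.
Δλ = atan2(sin θ sin δ cos φ₁, cos δ − sin φ₁ sin φ₂) = atan2(-0.1005, 0.2190) = -24.651°.
λ₂ = 19.630° − 24.651° = -5.02°.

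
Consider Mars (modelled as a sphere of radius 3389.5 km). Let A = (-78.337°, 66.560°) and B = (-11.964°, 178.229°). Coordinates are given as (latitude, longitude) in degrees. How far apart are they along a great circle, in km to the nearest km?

4882 km

Let φ₁ = -1.3672 rad, φ₂ = -0.2088 rad, and Δλ = 1.9490 rad.
cos c = sin φ₁ sin φ₂ + cos φ₁ cos φ₂ cos Δλ = (-0.9794)(-0.2073) + (0.2022)(0.9783)(-0.3692) = 0.12999,
so c = arccos(0.12999) = 1.44043 rad.
Distance = R·c = 3389.5 × 1.4404 ≈ 4882 km.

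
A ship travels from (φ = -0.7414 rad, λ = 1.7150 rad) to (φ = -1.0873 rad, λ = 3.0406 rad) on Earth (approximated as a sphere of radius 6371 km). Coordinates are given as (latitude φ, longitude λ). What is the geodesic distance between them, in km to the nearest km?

5234 km

In radians: φ₁ = -0.7414, φ₂ = -1.0873, Δλ = 75.951° = 1.3256 rad.
cos c = sin φ₁ sin φ₂ + cos φ₁ cos φ₂ cos Δλ = (-0.6753)(-0.8854) + (0.7375)(0.4649)(0.2427) = 0.68114,
so c = arccos(0.68114) = 0.82148 rad.
Distance = R·c = 6371 × 0.8215 ≈ 5234 km.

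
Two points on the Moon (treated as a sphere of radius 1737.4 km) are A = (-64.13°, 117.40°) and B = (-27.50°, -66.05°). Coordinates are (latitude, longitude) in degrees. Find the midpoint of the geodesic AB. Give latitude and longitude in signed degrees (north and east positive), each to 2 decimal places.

The central angle between A and B is δ = 1.5416 rad.
With f = 0.5, the slerp weights are sin((1−f)δ)/sin δ = 0.6970 and sin(fδ)/sin δ = 0.6970.
Weighted sum of the unit vectors: (0.6970)·(-0.2008,0.3874,-0.8998) + (0.6970)·(0.3601,-0.8106,-0.4617) = (0.1110, -0.2950, -0.9490).
Converting back: φ = atan2(z, √(x²+y²)) = -71.63°, λ = atan2(y, x) = -69.38°.

-71.63°, -69.38°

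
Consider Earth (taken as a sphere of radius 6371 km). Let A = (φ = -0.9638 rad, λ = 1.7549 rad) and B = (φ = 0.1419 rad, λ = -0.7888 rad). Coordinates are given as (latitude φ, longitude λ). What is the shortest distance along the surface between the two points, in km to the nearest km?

In radians: φ₁ = -0.9638, φ₂ = 0.1419, Δλ = -145.743° = -2.5437 rad.
Haversine: a = sin²(Δφ/2) + cos φ₁ cos φ₂ sin²(Δλ/2) = 0.2757 + (0.5704)(0.9899)(0.9133) = 0.79144.
Central angle c = 2·arcsin(√a) = 2.19306 rad.
Distance = R·c = 6371 × 2.1931 ≈ 13972 km.

13972 km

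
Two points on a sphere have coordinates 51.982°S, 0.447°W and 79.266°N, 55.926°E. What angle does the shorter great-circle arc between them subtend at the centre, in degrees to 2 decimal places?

135.28°

In radians: φ₁ = -0.9073, φ₂ = 1.3835, Δλ = 56.373° = 0.9839 rad.
Haversine: a = sin²(Δφ/2) + cos φ₁ cos φ₂ sin²(Δλ/2) = 0.8297 + (0.6159)(0.1862)(0.2231) = 0.85525.
Central angle c = 2·arcsin(√a) = 2.36101 rad.
So the angular separation is 135.28°.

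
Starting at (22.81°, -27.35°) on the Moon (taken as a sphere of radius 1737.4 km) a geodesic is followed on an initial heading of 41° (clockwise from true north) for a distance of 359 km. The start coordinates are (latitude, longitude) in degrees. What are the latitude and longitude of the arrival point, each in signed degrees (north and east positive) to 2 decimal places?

Angular distance δ = d/R = 359/1737.4 = 0.20663 rad; initial bearing θ = 0.7156 rad.
sin φ₂ = sin φ₁ cos δ + cos φ₁ sin δ cos θ = (0.3877)(0.9787) + (0.9218)(0.2052)(0.7547) = 0.5222, so φ₂ = 31.48°.
Δλ = atan2(sin θ sin δ cos φ₁, cos δ − sin φ₁ sin φ₂) = atan2(0.1241, 0.7763) = 9.081°.
λ₂ = -27.350° + 9.081° = -18.27°.

31.48°, -18.27°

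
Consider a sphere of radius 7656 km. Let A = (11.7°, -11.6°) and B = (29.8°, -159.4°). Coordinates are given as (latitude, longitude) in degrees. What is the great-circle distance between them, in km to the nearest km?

Let φ₁ = 0.2042 rad, φ₂ = 0.5201 rad, and Δλ = -2.5796 rad.
cos c = sin φ₁ sin φ₂ + cos φ₁ cos φ₂ cos Δλ = (0.2028)(0.4970) + (0.9792)(0.8678)(-0.8462) = -0.61826,
so c = arccos(-0.61826) = 2.23732 rad.
Distance = R·c = 7656 × 2.2373 ≈ 17129 km.

17129 km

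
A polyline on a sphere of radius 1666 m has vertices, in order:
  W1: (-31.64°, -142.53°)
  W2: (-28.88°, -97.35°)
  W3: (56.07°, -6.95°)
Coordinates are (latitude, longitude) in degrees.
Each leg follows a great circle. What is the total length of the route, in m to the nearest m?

Leg W1→W2: central angle 0.6780 rad, distance 1129.5 m.
Leg W2→W3: central angle 1.9868 rad, distance 3310.1 m.
Total: 1129.5 + 3310.1 ≈ 4440 m.

4440 m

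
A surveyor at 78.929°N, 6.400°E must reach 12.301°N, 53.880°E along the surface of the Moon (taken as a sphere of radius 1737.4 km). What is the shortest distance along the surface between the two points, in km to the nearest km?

2134 km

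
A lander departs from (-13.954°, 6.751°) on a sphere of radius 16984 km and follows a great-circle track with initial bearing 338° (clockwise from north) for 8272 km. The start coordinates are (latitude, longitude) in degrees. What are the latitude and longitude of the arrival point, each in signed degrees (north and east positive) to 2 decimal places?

12.01°, -3.57°

Angular distance δ = d/R = 8272/16984 = 0.48705 rad; initial bearing θ = 5.8992 rad.
sin φ₂ = sin φ₁ cos δ + cos φ₁ sin δ cos θ = (-0.2411)(0.8837) + (0.9705)(0.4680)(0.9272) = 0.2080, so φ₂ = 12.01°.
Δλ = atan2(sin θ sin δ cos φ₁, cos δ − sin φ₁ sin φ₂) = atan2(-0.1701, 0.9339) = -10.326°.
λ₂ = 6.751° − 10.326° = -3.57°.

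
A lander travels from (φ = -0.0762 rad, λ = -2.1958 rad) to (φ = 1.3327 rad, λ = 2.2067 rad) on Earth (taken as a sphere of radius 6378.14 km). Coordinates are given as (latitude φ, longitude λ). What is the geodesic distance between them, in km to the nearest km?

With latitudes φ₁ = -4.366°, φ₂ = 76.358° and longitude difference Δλ = -107.755°:
cos c = sin φ₁ sin φ₂ + cos φ₁ cos φ₂ cos Δλ = (-0.0761)(0.9718) + (0.9971)(0.2359)(-0.3050) = -0.14569,
so c = arccos(-0.14569) = 1.71701 rad.
Distance = R·c = 6378.14 × 1.7170 ≈ 10951 km.

10951 km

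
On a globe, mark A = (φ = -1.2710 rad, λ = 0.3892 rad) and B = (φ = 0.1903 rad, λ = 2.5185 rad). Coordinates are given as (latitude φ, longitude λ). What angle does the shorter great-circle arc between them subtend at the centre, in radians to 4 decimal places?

Let φ₁ = -1.2710 rad, φ₂ = 0.1903 rad, and Δλ = 2.1293 rad.
Haversine: a = sin²(Δφ/2) + cos φ₁ cos φ₂ sin²(Δλ/2) = 0.4454 + (0.2953)(0.9819)(0.7650) = 0.66719.
Central angle c = 2·arcsin(√a) = 1.91175 rad.
So the angular separation is 1.9118 rad.

1.9118 rad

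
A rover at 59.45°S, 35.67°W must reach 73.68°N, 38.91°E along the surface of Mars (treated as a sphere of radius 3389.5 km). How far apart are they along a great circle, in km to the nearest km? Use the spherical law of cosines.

8403 km

Let φ₁ = -1.0376 rad, φ₂ = 1.2860 rad, and Δλ = 1.3017 rad.
cos c = sin φ₁ sin φ₂ + cos φ₁ cos φ₂ cos Δλ = (-0.8612)(0.9597) + (0.5083)(0.2810)(0.2659) = -0.78851,
so c = arccos(-0.78851) = 2.47918 rad.
Distance = R·c = 3389.5 × 2.4792 ≈ 8403 km.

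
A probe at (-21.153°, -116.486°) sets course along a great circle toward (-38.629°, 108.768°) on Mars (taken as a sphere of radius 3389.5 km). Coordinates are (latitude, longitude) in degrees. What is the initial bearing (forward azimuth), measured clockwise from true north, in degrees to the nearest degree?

215°

With φ₁ = -0.3692, φ₂ = -0.6742, Δλ = -2.3518 rad, the forward-azimuth formula gives
θ = atan2( sin Δλ cos φ₂ , cos φ₁ sin φ₂ − sin φ₁ cos φ₂ cos Δλ ) = atan2(-0.5548, -0.7807) = -144.60°.
Adding 360° brings this into [0°, 360°): 215°.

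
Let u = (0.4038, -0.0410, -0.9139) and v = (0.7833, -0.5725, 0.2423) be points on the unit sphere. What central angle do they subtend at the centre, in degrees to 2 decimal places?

83.20°

u·v = 0.1183; |u| = 1.0000, |v| = 1.0000.
cos θ = (u·v)/(|u||v|) = 0.1183, so θ = 83.20°.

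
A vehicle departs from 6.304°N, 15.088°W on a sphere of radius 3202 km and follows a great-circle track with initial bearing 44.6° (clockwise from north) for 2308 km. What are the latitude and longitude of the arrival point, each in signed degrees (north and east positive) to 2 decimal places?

33.34°, 18.60°

Angular distance δ = d/R = 2308/3202 = 0.72080 rad; initial bearing θ = 0.7784 rad.
sin φ₂ = sin φ₁ cos δ + cos φ₁ sin δ cos θ = (0.1098)(0.7513) + (0.9940)(0.6600)(0.7120) = 0.5496, so φ₂ = 33.34°.
Δλ = atan2(sin θ sin δ cos φ₁, cos δ − sin φ₁ sin φ₂) = atan2(0.4606, 0.6909) = 33.689°.
λ₂ = -15.088° + 33.689° = 18.60°.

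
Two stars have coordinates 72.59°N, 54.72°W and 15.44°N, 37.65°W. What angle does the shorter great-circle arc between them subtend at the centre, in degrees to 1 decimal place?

58.0°

With latitudes φ₁ = 72.590°, φ₂ = 15.440° and longitude difference Δλ = 17.070°:
cos c = sin φ₁ sin φ₂ + cos φ₁ cos φ₂ cos Δλ = (0.9542)(0.2662) + (0.2992)(0.9639)(0.9559) = 0.52974,
so c = arccos(0.52974) = 1.01251 rad.
So the angular separation is 58.0°.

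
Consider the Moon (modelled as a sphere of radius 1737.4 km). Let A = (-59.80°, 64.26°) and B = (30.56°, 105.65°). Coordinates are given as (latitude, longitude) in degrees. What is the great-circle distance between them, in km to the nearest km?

2928 km

With latitudes φ₁ = -59.800°, φ₂ = 30.560° and longitude difference Δλ = 41.390°:
cos c = sin φ₁ sin φ₂ + cos φ₁ cos φ₂ cos Δλ = (-0.8643)(0.5084) + (0.5030)(0.8611)(0.7502) = -0.11447,
so c = arccos(-0.11447) = 1.68552 rad.
Distance = R·c = 1737.4 × 1.6855 ≈ 2928 km.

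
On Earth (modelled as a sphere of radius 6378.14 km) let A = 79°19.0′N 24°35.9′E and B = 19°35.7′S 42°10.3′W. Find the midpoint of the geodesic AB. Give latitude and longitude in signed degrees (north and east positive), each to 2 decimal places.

The central angle between A and B is δ = 1.8345 rad.
With f = 0.5, the slerp weights are sin((1−f)δ)/sin δ = 0.8224 and sin(fδ)/sin δ = 0.8224.
Weighted sum of the unit vectors: (0.8224)·(0.1686,0.0772,0.9827) + (0.8224)·(0.6982,-0.6325,-0.3354) = (0.7128, -0.4567, 0.5323).
Converting back: φ = atan2(z, √(x²+y²)) = 32.16°, λ = atan2(y, x) = -32.65°.

32.16°, -32.65°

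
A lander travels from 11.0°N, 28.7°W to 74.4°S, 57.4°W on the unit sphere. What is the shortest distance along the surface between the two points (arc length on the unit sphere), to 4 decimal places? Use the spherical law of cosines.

Let φ₁ = 0.1920 rad, φ₂ = -1.2985 rad, and Δλ = -0.5009 rad.
cos c = sin φ₁ sin φ₂ + cos φ₁ cos φ₂ cos Δλ = (0.1908)(-0.9632) + (0.9816)(0.2689)(0.8771) = 0.04777,
so c = arccos(0.04777) = 1.52301 rad.
On the unit sphere the arc length equals the central angle: 1.5230.

1.5230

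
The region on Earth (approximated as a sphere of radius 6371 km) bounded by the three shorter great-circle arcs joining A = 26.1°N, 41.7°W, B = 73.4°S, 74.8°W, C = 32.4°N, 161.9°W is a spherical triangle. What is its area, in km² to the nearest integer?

Side lengths (central angles): a = 2.0959, b = 1.7170, c = 1.7790 rad; semiperimeter s = 2.7959.
By l'Huilier's theorem, tan(E/4) = √[tan(s/2) tan((s−a)/2) tan((s−b)/2) tan((s−c)/2)], giving spherical excess E = 2.7837 rad.
Area = E·R² = 2.7837 × (6371)² ≈ 112988489 km².

112988489 km²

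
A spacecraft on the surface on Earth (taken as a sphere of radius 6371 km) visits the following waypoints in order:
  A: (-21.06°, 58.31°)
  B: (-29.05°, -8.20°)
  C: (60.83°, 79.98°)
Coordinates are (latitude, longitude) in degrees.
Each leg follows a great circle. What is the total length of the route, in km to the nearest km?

19376 km

Leg A→B: central angle 1.0476 rad, distance 6674.2 km.
Leg B→C: central angle 1.9938 rad, distance 12702.2 km.
Total: 6674.2 + 12702.2 ≈ 19376 km.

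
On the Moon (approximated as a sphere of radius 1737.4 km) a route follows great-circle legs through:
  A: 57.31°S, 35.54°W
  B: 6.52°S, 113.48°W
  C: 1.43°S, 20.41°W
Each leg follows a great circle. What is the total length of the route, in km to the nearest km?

Leg A→B: central angle 1.3616 rad, distance 2365.6 km.
Leg B→C: central angle 1.6212 rad, distance 2816.6 km.
Total: 2365.6 + 2816.6 ≈ 5182 km.

5182 km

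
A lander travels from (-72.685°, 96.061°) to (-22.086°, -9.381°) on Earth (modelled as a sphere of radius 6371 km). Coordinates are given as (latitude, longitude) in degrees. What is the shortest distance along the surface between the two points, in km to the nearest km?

8163 km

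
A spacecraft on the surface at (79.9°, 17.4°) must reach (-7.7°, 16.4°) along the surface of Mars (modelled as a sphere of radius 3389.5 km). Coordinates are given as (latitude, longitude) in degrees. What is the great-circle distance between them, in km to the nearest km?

5182 km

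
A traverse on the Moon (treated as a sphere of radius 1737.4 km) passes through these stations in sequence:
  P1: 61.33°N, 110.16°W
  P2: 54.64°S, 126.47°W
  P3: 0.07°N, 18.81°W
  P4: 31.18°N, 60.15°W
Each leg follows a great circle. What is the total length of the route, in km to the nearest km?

8091 km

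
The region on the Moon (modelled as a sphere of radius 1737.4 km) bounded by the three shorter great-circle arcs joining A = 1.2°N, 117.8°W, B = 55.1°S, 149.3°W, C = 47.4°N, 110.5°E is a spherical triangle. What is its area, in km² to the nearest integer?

Side lengths (central angles): a = 2.3081, b = 2.0206, c = 1.0809 rad; semiperimeter s = 2.7048.
By l'Huilier's theorem, tan(E/4) = √[tan(s/2) tan((s−a)/2) tan((s−b)/2) tan((s−c)/2)], giving spherical excess E = 2.1117 rad.
Area = E·R² = 2.1117 × (1737.4)² ≈ 6374368 km².

6374368 km²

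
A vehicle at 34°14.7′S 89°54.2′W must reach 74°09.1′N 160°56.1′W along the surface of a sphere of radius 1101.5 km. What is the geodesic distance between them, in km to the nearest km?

2267 km

With latitudes φ₁ = -34.245°, φ₂ = 74.152° and longitude difference Δλ = -71.032°:
cos c = sin φ₁ sin φ₂ + cos φ₁ cos φ₂ cos Δλ = (-0.5627)(0.9620) + (0.8266)(0.2731)(0.3250) = -0.46796,
so c = arccos(-0.46796) = 2.05778 rad.
Distance = R·c = 1101.5 × 2.0578 ≈ 2267 km.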